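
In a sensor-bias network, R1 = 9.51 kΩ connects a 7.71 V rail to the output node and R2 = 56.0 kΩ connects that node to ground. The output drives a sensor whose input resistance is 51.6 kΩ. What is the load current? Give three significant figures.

R2‖R_L = 26.86 kΩ; V_out = 7.71 × 26.86/36.37 = 5.694 V.
I_L = V_out / R_L = 5.694 / 51.6 kΩ = 0.110 mA.

I_L ≈ 0.110 mA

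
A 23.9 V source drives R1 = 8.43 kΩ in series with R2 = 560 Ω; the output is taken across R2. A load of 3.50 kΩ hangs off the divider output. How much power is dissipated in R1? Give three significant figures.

Total resistance from the source is R1 + (R2‖R_L) = 8913 Ω, so I = 23.9/8913 Ω = 2.682 mA.
P = I²·R1 = (2.682 mA)² × 8.43 kΩ = 60.6 mW.

P ≈ 60.6 mW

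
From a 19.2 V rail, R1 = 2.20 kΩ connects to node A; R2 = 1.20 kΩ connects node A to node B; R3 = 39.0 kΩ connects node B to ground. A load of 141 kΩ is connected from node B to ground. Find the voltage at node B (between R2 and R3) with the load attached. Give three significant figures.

At node B, R3 is in parallel with the load: R3‖R_L = 30.55 kΩ.
Below node A the resistance is R2 + (R3‖R_L) = 31.75 kΩ, so V_A = 19.2 × 31.75/33.95 = 17.96 V.
Then V_B = V_A × (R3‖R_L)/(R2 + R3‖R_L) = 17.96 × 30.55/31.75 = 17.3 V.

V ≈ 17.3 V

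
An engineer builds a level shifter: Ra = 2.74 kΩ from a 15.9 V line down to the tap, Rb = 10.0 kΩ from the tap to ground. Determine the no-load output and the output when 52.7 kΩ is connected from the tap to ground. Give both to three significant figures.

Open-circuit: V = 15.9 × 10.0/(2.74 + 10.0) = 12.5 V.
With the load, Rb becomes Rb‖R_L = 8.405 kΩ, so V = 15.9 × 8.405/11.15 = 12.0 V.

Unloaded: 12.5 V; loaded: 12.0 V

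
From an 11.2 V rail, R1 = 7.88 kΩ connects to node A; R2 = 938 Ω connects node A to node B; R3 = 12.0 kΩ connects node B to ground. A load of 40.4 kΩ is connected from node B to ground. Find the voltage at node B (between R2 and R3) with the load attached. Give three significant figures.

At node B, R3 is in parallel with the load: R3‖R_L = 9252 Ω.
Below node A the resistance is R2 + (R3‖R_L) = 10190 Ω, so V_A = 11.2 × 10190/18070 = 6.316 V.
Then V_B = V_A × (R3‖R_L)/(R2 + R3‖R_L) = 6.316 × 9252/10190 = 5.73 V.

V ≈ 5.73 V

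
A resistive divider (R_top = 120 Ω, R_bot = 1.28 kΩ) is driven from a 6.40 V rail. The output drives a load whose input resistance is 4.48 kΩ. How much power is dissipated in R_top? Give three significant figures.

Total resistance from the source is R_top + (R_bot‖R_L) = 1116 Ω, so I = 6.40/1116 Ω = 5.737 mA.
P = I²·R_top = (5.737 mA)² × 120 Ω = 3.95 mW.

P ≈ 3.95 mW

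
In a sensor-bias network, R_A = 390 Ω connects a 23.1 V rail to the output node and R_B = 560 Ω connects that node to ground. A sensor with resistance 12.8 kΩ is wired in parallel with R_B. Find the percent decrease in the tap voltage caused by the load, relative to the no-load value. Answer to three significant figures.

The divider's output (Thévenin) resistance is R_A‖R_B = 229.9 Ω.
Fractional drop under load = R_th/(R_th + R_L) = 229.9 / (229.9 + 12800) = 0.01764.
So the output falls by 1.76 %.

1.76 %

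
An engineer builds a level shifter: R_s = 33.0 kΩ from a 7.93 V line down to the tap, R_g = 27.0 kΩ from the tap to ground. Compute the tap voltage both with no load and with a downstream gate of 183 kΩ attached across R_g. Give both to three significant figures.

Open-circuit: V = 7.93 × 27.0/(33.0 + 27.0) = 3.57 V.
With the load, R_g becomes R_g‖R_L = 23.53 kΩ, so V = 7.93 × 23.53/56.53 = 3.30 V.

Unloaded: 3.57 V; loaded: 3.30 V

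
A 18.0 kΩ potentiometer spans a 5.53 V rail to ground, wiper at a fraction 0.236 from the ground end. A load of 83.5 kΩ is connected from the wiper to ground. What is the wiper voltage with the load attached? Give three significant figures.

The wiper splits the pot into (1−α)R = 13.75 kΩ above and αR = 4.248 kΩ below.
Lower section ‖ load = 4.042 kΩ.
V_wiper = 5.53 × 4.042/(13.75 + 4.042) = 1.26 V.

V ≈ 1.26 V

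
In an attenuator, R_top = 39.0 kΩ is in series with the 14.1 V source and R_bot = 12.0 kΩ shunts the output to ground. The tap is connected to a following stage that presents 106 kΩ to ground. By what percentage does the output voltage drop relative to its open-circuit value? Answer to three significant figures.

7.97 %

The divider's output (Thévenin) resistance is R_top‖R_bot = 9.176 kΩ.
Fractional drop under load = R_th/(R_th + R_L) = 9.176 / (9.176 + 106) = 0.07967.
So the output falls by 7.97 %.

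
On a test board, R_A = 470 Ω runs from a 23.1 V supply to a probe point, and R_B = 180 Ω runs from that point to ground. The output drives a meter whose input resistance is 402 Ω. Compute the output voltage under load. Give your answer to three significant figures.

V_out ≈ 4.83 V

The load sits in parallel with R_B: R_B‖R_L = (180 × 402) / (180 + 402) = 124.3 Ω.
V_out = 23.1 × 124.3 / (470 + 124.3) = 23.1 × 124.3/594.3 = 4.83 V.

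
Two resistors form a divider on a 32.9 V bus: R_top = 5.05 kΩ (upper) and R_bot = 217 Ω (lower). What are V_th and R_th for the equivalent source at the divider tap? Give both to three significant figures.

V_th is the open-circuit tap voltage: 32.9 × 217/(5050 + 217) = 1.36 V.
With the supply zeroed, R_top and R_bot appear in parallel from the tap: R_th = R_top‖R_bot = (5050 × 217)/5267 = 208 Ω.

V_th = 1.36 V, R_th = 208 Ω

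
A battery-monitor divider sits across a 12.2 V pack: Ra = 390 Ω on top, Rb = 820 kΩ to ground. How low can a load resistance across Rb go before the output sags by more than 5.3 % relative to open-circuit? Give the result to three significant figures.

R_L(min) ≈ 6.97 kΩ

Output resistance R_th = Ra‖Rb = (390 × 820000)/820400 = 389.8 Ω.
The fractional drop is R_th/(R_th + R_L); requiring this ≤ 0.0530 gives R_L ≥ R_th(1/0.0530 − 1) = 389.8 × 17.87 = 6.97 kΩ.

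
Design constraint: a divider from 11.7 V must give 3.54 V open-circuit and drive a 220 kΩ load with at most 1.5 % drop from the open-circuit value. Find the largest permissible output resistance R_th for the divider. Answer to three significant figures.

Loading drop = R_th/(R_th + R_L) ≤ 0.0150, so R_th ≤ R_L · ε/(1−ε) = 220 kΩ × 0.0150/0.9850 = 3.35 kΩ.
(Any R1, R2 with R2/(R1+R2) = 0.303 and R1‖R2 ≤ 3.35 kΩ will meet the spec.)

R_th ≤ 3.35 kΩ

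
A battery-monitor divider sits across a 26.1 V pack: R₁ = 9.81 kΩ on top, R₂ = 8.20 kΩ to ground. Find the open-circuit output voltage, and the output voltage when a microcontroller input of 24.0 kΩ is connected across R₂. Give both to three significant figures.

Unloaded: 11.9 V; loaded: 10.0 V

Open-circuit: V = 26.1 × 8.20/(9.81 + 8.20) = 11.9 V.
With the load, R₂ becomes R₂‖R_L = 6.112 kΩ, so V = 26.1 × 6.112/15.92 = 10.0 V.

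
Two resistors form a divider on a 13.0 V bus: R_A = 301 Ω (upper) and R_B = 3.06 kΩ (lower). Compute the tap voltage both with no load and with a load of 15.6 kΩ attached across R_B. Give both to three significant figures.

Unloaded: 11.8 V; loaded: 11.6 V

Open-circuit: V = 13.0 × 3060/(301 + 3060) = 11.8 V.
With the load, R_B becomes R_B‖R_L = 2558 Ω, so V = 13.0 × 2558/2859 = 11.6 V.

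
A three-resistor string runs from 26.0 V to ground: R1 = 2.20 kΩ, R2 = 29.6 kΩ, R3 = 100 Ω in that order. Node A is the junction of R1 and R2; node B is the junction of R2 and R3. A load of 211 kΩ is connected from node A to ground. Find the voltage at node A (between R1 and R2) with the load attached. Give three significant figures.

Below node A the series string R2+R3 = 29700 Ω sits in parallel with the 211000 Ω load: 26040 Ω.
V_A = 26.0 × 26040/(2200 + 26040) = 24.0 V.

V ≈ 24.0 V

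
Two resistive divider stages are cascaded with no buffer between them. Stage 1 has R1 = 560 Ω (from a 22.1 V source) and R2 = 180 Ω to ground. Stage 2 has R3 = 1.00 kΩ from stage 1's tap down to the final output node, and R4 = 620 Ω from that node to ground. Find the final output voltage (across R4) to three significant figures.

Stage 2 presents R3+R4 = 1620 Ω as a load on stage 1's tap.
Stage 1's lower leg becomes R2‖(R3+R4) = 162.0 Ω, so V_mid = 22.1 × 162.0/722.0 = 4.959 V.
Stage 2 is itself unloaded: V_out = V_mid × R4/(R3+R4) = 4.959 × 620/1620 = 1.90 V.

V_out ≈ 1.90 V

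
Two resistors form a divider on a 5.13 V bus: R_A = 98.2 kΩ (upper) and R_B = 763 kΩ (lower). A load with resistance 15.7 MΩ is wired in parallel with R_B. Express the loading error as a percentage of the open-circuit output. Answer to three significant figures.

0.551 %

The divider's output (Thévenin) resistance is R_A‖R_B = 87.00 kΩ.
Fractional drop under load = R_th/(R_th + R_L) = 87.00 / (87.00 + 15700) = 0.005511.
So the output falls by 0.551 %.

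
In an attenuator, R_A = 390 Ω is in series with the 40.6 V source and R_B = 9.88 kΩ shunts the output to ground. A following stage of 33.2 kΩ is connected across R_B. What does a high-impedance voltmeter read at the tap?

V_out ≈ 38.6 V

The load sits in parallel with R_B: R_B‖R_L = (9880 × 33200) / (9880 + 33200) = 7614 Ω.
V_out = 40.6 × 7614 / (390 + 7614) = 40.6 × 7614/8004 = 38.6 V.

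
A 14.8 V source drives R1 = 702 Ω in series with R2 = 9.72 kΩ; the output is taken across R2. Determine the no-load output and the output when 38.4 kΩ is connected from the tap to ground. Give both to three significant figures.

Open-circuit: V = 14.8 × 9720/(702 + 9720) = 13.8 V.
With the load, R2 becomes R2‖R_L = 7757 Ω, so V = 14.8 × 7757/8459 = 13.6 V.

Unloaded: 13.8 V; loaded: 13.6 V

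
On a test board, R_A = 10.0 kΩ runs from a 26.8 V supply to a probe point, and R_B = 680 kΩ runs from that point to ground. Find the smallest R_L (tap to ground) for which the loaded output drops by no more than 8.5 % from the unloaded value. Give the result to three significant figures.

Output resistance R_th = R_A‖R_B = (10.0 × 680)/690.0 = 9.855 kΩ.
The fractional drop is R_th/(R_th + R_L); requiring this ≤ 0.0850 gives R_L ≥ R_th(1/0.0850 − 1) = 9.855 × 10.76 = 106 kΩ.

R_L(min) ≈ 106 kΩ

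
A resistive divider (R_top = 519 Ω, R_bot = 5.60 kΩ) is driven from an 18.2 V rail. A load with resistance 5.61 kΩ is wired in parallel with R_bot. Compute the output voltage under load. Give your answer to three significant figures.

The load sits in parallel with R_bot: R_bot‖R_L = (5600 × 5610) / (5600 + 5610) = 2802 Ω.
V_out = 18.2 × 2802 / (519 + 2802) = 18.2 × 2802/3321 = 15.4 V.

V_out ≈ 15.4 V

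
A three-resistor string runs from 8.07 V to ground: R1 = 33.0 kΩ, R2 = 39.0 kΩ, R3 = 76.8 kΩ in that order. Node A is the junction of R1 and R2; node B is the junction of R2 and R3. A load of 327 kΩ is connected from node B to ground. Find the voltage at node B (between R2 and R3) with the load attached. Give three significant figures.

V ≈ 3.74 V

At node B, R3 is in parallel with the load: R3‖R_L = 62.19 kΩ.
Below node A the resistance is R2 + (R3‖R_L) = 101.2 kΩ, so V_A = 8.07 × 101.2/134.2 = 6.085 V.
Then V_B = V_A × (R3‖R_L)/(R2 + R3‖R_L) = 6.085 × 62.19/101.2 = 3.74 V.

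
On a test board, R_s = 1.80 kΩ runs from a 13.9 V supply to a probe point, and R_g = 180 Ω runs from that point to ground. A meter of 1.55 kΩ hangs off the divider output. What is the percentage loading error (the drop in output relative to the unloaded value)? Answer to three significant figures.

9.55 %

The divider's output (Thévenin) resistance is R_s‖R_g = 163.6 Ω.
Fractional drop under load = R_th/(R_th + R_L) = 163.6 / (163.6 + 1550) = 0.09549.
So the output falls by 9.55 %.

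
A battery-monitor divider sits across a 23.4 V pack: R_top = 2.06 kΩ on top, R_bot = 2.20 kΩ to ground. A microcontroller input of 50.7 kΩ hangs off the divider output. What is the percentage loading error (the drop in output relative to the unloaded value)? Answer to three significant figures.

The divider's output (Thévenin) resistance is R_top‖R_bot = 1.064 kΩ.
Fractional drop under load = R_th/(R_th + R_L) = 1.064 / (1.064 + 50.7) = 0.02055.
So the output falls by 2.06 %.

2.06 %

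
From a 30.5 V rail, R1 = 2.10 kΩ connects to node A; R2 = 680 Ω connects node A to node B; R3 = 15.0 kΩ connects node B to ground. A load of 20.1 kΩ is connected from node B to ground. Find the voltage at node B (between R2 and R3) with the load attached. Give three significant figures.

V ≈ 23.0 V

At node B, R3 is in parallel with the load: R3‖R_L = 8590 Ω.
Below node A the resistance is R2 + (R3‖R_L) = 9270 Ω, so V_A = 30.5 × 9270/11370 = 24.87 V.
Then V_B = V_A × (R3‖R_L)/(R2 + R3‖R_L) = 24.87 × 8590/9270 = 23.0 V.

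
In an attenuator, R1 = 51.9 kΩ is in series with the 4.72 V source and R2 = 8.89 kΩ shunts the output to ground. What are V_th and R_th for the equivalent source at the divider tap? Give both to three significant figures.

V_th = 0.690 V, R_th = 7.59 kΩ

V_th is the open-circuit tap voltage: 4.72 × 8.89/(51.9 + 8.89) = 0.690 V.
With the supply zeroed, R1 and R2 appear in parallel from the tap: R_th = R1‖R2 = (51.9 × 8.89)/60.79 = 7.59 kΩ.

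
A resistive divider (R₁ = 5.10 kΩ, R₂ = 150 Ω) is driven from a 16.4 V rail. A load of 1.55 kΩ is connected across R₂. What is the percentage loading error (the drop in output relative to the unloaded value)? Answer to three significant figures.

8.59 %

The divider's output (Thévenin) resistance is R₁‖R₂ = 145.7 Ω.
Fractional drop under load = R_th/(R_th + R_L) = 145.7 / (145.7 + 1550) = 0.08593.
So the output falls by 8.59 %.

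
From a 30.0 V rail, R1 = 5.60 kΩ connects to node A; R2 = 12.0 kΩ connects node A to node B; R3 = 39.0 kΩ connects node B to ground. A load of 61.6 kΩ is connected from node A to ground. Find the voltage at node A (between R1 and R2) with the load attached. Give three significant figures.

Below node A the series string R2+R3 = 51.00 kΩ sits in parallel with the 61.6 kΩ load: 27.90 kΩ.
V_A = 30.0 × 27.90/(5.60 + 27.90) = 25.0 V.

V ≈ 25.0 V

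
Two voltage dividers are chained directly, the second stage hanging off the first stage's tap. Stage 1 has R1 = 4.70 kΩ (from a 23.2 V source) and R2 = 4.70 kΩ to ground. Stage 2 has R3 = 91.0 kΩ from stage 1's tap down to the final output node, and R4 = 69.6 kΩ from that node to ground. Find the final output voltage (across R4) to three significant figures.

Stage 2 presents R3+R4 = 160.6 kΩ as a load on stage 1's tap.
Stage 1's lower leg becomes R2‖(R3+R4) = 4.566 kΩ, so V_mid = 23.2 × 4.566/9.266 = 11.43 V.
Stage 2 is itself unloaded: V_out = V_mid × R4/(R3+R4) = 11.43 × 69.6/160.6 = 4.95 V.

V_out ≈ 4.95 V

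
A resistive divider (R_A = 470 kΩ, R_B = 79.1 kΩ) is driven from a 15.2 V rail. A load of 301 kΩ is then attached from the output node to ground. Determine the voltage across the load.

V_out ≈ 1.79 V

The load sits in parallel with R_B: R_B‖R_L = (79.1 × 301) / (79.1 + 301) = 62.64 kΩ.
V_out = 15.2 × 62.64 / (470 + 62.64) = 15.2 × 62.64/532.6 = 1.79 V.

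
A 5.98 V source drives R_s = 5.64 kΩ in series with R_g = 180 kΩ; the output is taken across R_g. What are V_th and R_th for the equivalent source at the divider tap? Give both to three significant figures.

V_th = 5.80 V, R_th = 5.47 kΩ

V_th is the open-circuit tap voltage: 5.98 × 180/(5.64 + 180) = 5.80 V.
With the supply zeroed, R_s and R_g appear in parallel from the tap: R_th = R_s‖R_g = (5.64 × 180)/185.6 = 5.47 kΩ.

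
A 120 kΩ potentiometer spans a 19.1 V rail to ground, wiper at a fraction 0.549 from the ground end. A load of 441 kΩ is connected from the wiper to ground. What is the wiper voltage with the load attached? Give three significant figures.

V ≈ 9.82 V

The wiper splits the pot into (1−α)R = 54.12 kΩ above and αR = 65.88 kΩ below.
Lower section ‖ load = 57.32 kΩ.
V_wiper = 19.1 × 57.32/(54.12 + 57.32) = 9.82 V.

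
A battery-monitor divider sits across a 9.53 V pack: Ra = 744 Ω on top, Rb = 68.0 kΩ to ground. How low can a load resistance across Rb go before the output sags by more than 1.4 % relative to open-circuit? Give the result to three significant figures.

R_L(min) ≈ 51.8 kΩ

Output resistance R_th = Ra‖Rb = (744 × 68000)/68740 = 735.9 Ω.
The fractional drop is R_th/(R_th + R_L); requiring this ≤ 0.0140 gives R_L ≥ R_th(1/0.0140 − 1) = 735.9 × 70.43 = 51.8 kΩ.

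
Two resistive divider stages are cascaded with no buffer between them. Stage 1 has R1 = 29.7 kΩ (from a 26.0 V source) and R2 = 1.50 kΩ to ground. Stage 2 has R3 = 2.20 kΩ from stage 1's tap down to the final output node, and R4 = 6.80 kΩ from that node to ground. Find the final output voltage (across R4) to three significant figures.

V_out ≈ 0.815 V

Stage 2 presents R3+R4 = 9.000 kΩ as a load on stage 1's tap.
Stage 1's lower leg becomes R2‖(R3+R4) = 1.286 kΩ, so V_mid = 26.0 × 1.286/30.99 = 1.079 V.
Stage 2 is itself unloaded: V_out = V_mid × R4/(R3+R4) = 1.079 × 6.80/9.000 = 0.815 V.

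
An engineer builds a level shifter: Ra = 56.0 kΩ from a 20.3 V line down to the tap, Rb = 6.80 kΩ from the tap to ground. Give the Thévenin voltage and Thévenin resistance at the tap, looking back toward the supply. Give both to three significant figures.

V_th is the open-circuit tap voltage: 20.3 × 6.80/(56.0 + 6.80) = 2.20 V.
With the supply zeroed, Ra and Rb appear in parallel from the tap: R_th = Ra‖Rb = (56.0 × 6.80)/62.80 = 6.06 kΩ.

V_th = 2.20 V, R_th = 6.06 kΩ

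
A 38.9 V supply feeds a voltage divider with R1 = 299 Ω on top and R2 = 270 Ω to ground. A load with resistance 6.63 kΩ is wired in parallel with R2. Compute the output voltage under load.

V_out ≈ 18.1 V

The load sits in parallel with R2: R2‖R_L = (270 × 6630) / (270 + 6630) = 259.4 Ω.
V_out = 38.9 × 259.4 / (299 + 259.4) = 38.9 × 259.4/558.4 = 18.1 V.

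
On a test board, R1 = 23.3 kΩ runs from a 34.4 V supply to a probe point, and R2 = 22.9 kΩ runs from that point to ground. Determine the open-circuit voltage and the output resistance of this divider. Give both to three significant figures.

V_th is the open-circuit tap voltage: 34.4 × 22.9/(23.3 + 22.9) = 17.1 V.
With the supply zeroed, R1 and R2 appear in parallel from the tap: R_th = R1‖R2 = (23.3 × 22.9)/46.20 = 11.5 kΩ.

V_th = 17.1 V, R_th = 11.5 kΩ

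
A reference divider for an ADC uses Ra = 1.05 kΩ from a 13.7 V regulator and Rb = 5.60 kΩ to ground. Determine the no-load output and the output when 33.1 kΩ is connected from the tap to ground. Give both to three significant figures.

Open-circuit: V = 13.7 × 5.60/(1.05 + 5.60) = 11.5 V.
With the load, Rb becomes Rb‖R_L = 4.790 kΩ, so V = 13.7 × 4.790/5.840 = 11.2 V.

Unloaded: 11.5 V; loaded: 11.2 V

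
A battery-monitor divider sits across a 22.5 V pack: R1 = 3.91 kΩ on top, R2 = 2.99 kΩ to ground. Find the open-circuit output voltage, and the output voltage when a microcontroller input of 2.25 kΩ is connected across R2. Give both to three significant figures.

Open-circuit: V = 22.5 × 2.99/(3.91 + 2.99) = 9.75 V.
With the load, R2 becomes R2‖R_L = 1.284 kΩ, so V = 22.5 × 1.284/5.194 = 5.56 V.

Unloaded: 9.75 V; loaded: 5.56 V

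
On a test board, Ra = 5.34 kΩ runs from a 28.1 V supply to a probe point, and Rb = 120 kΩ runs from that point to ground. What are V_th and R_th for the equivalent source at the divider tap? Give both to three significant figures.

V_th = 26.9 V, R_th = 5.11 kΩ

V_th is the open-circuit tap voltage: 28.1 × 120/(5.34 + 120) = 26.9 V.
With the supply zeroed, Ra and Rb appear in parallel from the tap: R_th = Ra‖Rb = (5.34 × 120)/125.3 = 5.11 kΩ.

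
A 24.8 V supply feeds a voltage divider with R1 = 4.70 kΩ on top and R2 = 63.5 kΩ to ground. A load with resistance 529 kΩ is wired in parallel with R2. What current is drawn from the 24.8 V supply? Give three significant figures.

R2‖R_L = 56.69 kΩ, so the source sees R1 + R2‖R_L = 61.39 kΩ.
I = 24.8 V / 61.39 kΩ = 0.404 mA.

I ≈ 0.404 mA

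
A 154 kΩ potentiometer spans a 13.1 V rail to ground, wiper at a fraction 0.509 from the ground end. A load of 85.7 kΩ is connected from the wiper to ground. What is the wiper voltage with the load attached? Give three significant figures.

V ≈ 4.60 V

The wiper splits the pot into (1−α)R = 75.61 kΩ above and αR = 78.39 kΩ below.
Lower section ‖ load = 40.94 kΩ.
V_wiper = 13.1 × 40.94/(75.61 + 40.94) = 4.60 V.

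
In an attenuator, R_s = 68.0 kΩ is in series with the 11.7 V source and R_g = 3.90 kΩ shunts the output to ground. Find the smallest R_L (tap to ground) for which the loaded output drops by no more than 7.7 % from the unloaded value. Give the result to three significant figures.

Output resistance R_th = R_s‖R_g = (68.0 × 3.90)/71.90 = 3.688 kΩ.
The fractional drop is R_th/(R_th + R_L); requiring this ≤ 0.0770 gives R_L ≥ R_th(1/0.0770 − 1) = 3.688 × 11.99 = 44.2 kΩ.

R_L(min) ≈ 44.2 kΩ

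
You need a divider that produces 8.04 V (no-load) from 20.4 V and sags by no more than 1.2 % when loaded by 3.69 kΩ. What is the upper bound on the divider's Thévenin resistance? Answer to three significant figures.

R_th ≤ 44.8 Ω

Loading drop = R_th/(R_th + R_L) ≤ 0.0120, so R_th ≤ R_L · ε/(1−ε) = 3.69 kΩ × 0.0120/0.9880 = 44.8 Ω.
(Any R1, R2 with R2/(R1+R2) = 0.394 and R1‖R2 ≤ 44.8 Ω will meet the spec.)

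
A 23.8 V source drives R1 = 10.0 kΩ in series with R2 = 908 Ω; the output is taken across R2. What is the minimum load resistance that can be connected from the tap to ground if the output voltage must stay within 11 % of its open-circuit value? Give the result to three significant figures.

R_L(min) ≈ 6.74 kΩ

Output resistance R_th = R1‖R2 = (10000 × 908)/10910 = 832.4 Ω.
The fractional drop is R_th/(R_th + R_L); requiring this ≤ 0.110 gives R_L ≥ R_th(1/0.110 − 1) = 832.4 × 8.091 = 6.74 kΩ.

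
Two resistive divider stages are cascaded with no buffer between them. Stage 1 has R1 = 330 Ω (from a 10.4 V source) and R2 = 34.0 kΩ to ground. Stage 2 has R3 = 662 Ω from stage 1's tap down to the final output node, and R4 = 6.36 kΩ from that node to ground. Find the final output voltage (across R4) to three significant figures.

Stage 2 presents R3+R4 = 7022 Ω as a load on stage 1's tap.
Stage 1's lower leg becomes R2‖(R3+R4) = 5820 Ω, so V_mid = 10.4 × 5820/6150 = 9.842 V.
Stage 2 is itself unloaded: V_out = V_mid × R4/(R3+R4) = 9.842 × 6360/7022 = 8.91 V.

V_out ≈ 8.91 V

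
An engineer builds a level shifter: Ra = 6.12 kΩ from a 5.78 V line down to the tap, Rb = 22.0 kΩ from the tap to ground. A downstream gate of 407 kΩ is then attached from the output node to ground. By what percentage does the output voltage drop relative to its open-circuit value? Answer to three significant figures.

1.16 %

The divider's output (Thévenin) resistance is Ra‖Rb = 4.788 kΩ.
Fractional drop under load = R_th/(R_th + R_L) = 4.788 / (4.788 + 407) = 0.01163.
So the output falls by 1.16 %.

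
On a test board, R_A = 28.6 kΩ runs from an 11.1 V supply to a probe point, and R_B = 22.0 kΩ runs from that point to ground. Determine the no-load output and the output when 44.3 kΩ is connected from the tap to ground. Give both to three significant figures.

Unloaded: 4.83 V; loaded: 3.77 V

Open-circuit: V = 11.1 × 22.0/(28.6 + 22.0) = 4.83 V.
With the load, R_B becomes R_B‖R_L = 14.70 kΩ, so V = 11.1 × 14.70/43.30 = 3.77 V.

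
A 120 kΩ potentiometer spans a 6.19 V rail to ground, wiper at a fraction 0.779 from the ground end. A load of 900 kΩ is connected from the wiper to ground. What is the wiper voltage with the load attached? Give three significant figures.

V ≈ 4.71 V

The wiper splits the pot into (1−α)R = 26.52 kΩ above and αR = 93.48 kΩ below.
Lower section ‖ load = 84.68 kΩ.
V_wiper = 6.19 × 84.68/(26.52 + 84.68) = 4.71 V.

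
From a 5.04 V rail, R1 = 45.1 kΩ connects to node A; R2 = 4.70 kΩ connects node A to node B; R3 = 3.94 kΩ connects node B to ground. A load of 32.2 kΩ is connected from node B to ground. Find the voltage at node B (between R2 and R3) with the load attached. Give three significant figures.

V ≈ 0.332 V

At node B, R3 is in parallel with the load: R3‖R_L = 3.510 kΩ.
Below node A the resistance is R2 + (R3‖R_L) = 8.210 kΩ, so V_A = 5.04 × 8.210/53.31 = 0.7762 V.
Then V_B = V_A × (R3‖R_L)/(R2 + R3‖R_L) = 0.7762 × 3.510/8.210 = 0.332 V.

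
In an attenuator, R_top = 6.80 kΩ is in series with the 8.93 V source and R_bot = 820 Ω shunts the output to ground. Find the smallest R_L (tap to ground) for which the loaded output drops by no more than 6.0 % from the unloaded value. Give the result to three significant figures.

R_L(min) ≈ 11.5 kΩ

Output resistance R_th = R_top‖R_bot = (6800 × 820)/7620 = 731.8 Ω.
The fractional drop is R_th/(R_th + R_L); requiring this ≤ 0.0600 gives R_L ≥ R_th(1/0.0600 − 1) = 731.8 × 15.67 = 11.5 kΩ.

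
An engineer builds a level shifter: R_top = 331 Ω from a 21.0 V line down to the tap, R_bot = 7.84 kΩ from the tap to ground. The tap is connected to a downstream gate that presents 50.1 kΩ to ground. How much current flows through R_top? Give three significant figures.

R_bot‖R_L = 6779 Ω, so the source sees R_top + R_bot‖R_L = 7110 Ω.
I = 21.0 V / 7110 Ω = 2.95 mA.

I ≈ 2.95 mA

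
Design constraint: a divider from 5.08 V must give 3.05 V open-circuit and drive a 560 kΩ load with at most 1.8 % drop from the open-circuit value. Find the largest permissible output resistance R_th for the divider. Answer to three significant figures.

Loading drop = R_th/(R_th + R_L) ≤ 0.0180, so R_th ≤ R_L · ε/(1−ε) = 560 kΩ × 0.0180/0.9820 = 10.3 kΩ.
(Any R1, R2 with R2/(R1+R2) = 0.600 and R1‖R2 ≤ 10.3 kΩ will meet the spec.)

R_th ≤ 10.3 kΩ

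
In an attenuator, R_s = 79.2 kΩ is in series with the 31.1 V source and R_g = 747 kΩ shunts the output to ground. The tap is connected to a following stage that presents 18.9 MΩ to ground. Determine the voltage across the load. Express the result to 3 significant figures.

V_out ≈ 28.0 V

The load sits in parallel with R_g: R_g‖R_L = (747 × 18900) / (747 + 18900) = 718.6 kΩ.
V_out = 31.1 × 718.6 / (79.2 + 718.6) = 31.1 × 718.6/797.8 = 28.0 V.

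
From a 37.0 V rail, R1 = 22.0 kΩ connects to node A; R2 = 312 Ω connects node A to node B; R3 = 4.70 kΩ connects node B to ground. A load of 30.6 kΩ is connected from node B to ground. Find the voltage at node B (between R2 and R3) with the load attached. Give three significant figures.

At node B, R3 is in parallel with the load: R3‖R_L = 4074 Ω.
Below node A the resistance is R2 + (R3‖R_L) = 4386 Ω, so V_A = 37.0 × 4386/26390 = 6.151 V.
Then V_B = V_A × (R3‖R_L)/(R2 + R3‖R_L) = 6.151 × 4074/4386 = 5.71 V.

V ≈ 5.71 V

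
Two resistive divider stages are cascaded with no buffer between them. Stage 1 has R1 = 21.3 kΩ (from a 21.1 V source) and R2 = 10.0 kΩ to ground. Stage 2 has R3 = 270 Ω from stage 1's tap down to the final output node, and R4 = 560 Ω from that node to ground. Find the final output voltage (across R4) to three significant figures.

Stage 2 presents R3+R4 = 830.0 Ω as a load on stage 1's tap.
Stage 1's lower leg becomes R2‖(R3+R4) = 766.4 Ω, so V_mid = 21.1 × 766.4/22070 = 0.7328 V.
Stage 2 is itself unloaded: V_out = V_mid × R4/(R3+R4) = 0.7328 × 560/830.0 = 0.494 V.

V_out ≈ 0.494 V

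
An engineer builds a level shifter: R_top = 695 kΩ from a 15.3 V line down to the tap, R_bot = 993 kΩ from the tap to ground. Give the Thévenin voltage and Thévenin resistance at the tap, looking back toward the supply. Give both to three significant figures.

V_th is the open-circuit tap voltage: 15.3 × 993/(695 + 993) = 9.00 V.
With the supply zeroed, R_top and R_bot appear in parallel from the tap: R_th = R_top‖R_bot = (695 × 993)/1688 = 409 kΩ.

V_th = 9.00 V, R_th = 409 kΩ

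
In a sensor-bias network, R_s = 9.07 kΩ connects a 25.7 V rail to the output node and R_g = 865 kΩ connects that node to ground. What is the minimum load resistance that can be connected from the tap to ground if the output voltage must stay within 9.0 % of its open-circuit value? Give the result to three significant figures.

R_L(min) ≈ 90.8 kΩ

Output resistance R_th = R_s‖R_g = (9.07 × 865)/874.1 = 8.976 kΩ.
The fractional drop is R_th/(R_th + R_L); requiring this ≤ 0.0900 gives R_L ≥ R_th(1/0.0900 − 1) = 8.976 × 10.11 = 90.8 kΩ.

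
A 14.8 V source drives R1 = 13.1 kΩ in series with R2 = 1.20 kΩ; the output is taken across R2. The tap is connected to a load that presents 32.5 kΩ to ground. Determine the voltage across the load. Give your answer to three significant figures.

V_out ≈ 1.20 V

The load sits in parallel with R2: R2‖R_L = (1.20 × 32.5) / (1.20 + 32.5) = 1.157 kΩ.
V_out = 14.8 × 1.157 / (13.1 + 1.157) = 14.8 × 1.157/14.26 = 1.20 V.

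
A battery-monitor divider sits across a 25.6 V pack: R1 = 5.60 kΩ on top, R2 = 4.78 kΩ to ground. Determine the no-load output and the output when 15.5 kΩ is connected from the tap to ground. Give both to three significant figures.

Open-circuit: V = 25.6 × 4.78/(5.60 + 4.78) = 11.8 V.
With the load, R2 becomes R2‖R_L = 3.653 kΩ, so V = 25.6 × 3.653/9.253 = 10.1 V.

Unloaded: 11.8 V; loaded: 10.1 V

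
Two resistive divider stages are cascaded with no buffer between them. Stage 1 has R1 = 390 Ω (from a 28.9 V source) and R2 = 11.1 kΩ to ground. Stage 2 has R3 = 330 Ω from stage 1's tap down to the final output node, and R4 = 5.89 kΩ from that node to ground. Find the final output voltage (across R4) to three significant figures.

V_out ≈ 24.9 V

Stage 2 presents R3+R4 = 6220 Ω as a load on stage 1's tap.
Stage 1's lower leg becomes R2‖(R3+R4) = 3986 Ω, so V_mid = 28.9 × 3986/4376 = 26.32 V.
Stage 2 is itself unloaded: V_out = V_mid × R4/(R3+R4) = 26.32 × 5890/6220 = 24.9 V.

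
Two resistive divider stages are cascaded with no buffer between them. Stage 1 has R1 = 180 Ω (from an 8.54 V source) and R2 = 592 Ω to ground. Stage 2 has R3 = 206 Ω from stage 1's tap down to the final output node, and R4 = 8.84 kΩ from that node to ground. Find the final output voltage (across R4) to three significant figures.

V_out ≈ 6.30 V

Stage 2 presents R3+R4 = 9046 Ω as a load on stage 1's tap.
Stage 1's lower leg becomes R2‖(R3+R4) = 555.6 Ω, so V_mid = 8.54 × 555.6/735.6 = 6.450 V.
Stage 2 is itself unloaded: V_out = V_mid × R4/(R3+R4) = 6.450 × 8840/9046 = 6.30 V.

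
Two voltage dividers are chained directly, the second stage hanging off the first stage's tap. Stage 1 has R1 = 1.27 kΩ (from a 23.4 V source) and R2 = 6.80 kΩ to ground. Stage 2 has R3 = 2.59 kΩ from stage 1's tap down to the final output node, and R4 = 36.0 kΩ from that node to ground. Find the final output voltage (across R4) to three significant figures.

Stage 2 presents R3+R4 = 38.59 kΩ as a load on stage 1's tap.
Stage 1's lower leg becomes R2‖(R3+R4) = 5.781 kΩ, so V_mid = 23.4 × 5.781/7.051 = 19.19 V.
Stage 2 is itself unloaded: V_out = V_mid × R4/(R3+R4) = 19.19 × 36.0/38.59 = 17.9 V.

V_out ≈ 17.9 V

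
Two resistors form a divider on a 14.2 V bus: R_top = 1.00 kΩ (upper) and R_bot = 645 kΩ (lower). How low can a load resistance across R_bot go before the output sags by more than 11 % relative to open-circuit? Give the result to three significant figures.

R_L(min) ≈ 8.08 kΩ

Output resistance R_th = R_top‖R_bot = (1000 × 645000)/646000 = 998.5 Ω.
The fractional drop is R_th/(R_th + R_L); requiring this ≤ 0.110 gives R_L ≥ R_th(1/0.110 − 1) = 998.5 × 8.091 = 8.08 kΩ.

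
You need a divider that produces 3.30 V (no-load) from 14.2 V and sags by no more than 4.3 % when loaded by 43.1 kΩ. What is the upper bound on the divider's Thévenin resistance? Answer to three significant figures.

Loading drop = R_th/(R_th + R_L) ≤ 0.0430, so R_th ≤ R_L · ε/(1−ε) = 43.1 kΩ × 0.0430/0.9570 = 1.94 kΩ.

R_th ≤ 1.94 kΩ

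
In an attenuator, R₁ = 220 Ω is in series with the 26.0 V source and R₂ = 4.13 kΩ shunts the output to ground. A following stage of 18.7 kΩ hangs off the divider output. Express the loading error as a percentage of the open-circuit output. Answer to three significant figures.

1.10 %

The divider's output (Thévenin) resistance is R₁‖R₂ = 208.9 Ω.
Fractional drop under load = R_th/(R_th + R_L) = 208.9 / (208.9 + 18700) = 0.01105.
So the output falls by 1.10 %.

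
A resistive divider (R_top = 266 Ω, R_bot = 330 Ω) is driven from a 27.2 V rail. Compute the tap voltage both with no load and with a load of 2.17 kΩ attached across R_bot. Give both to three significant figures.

Unloaded: 15.1 V; loaded: 14.1 V

Open-circuit: V = 27.2 × 330/(266 + 330) = 15.1 V.
With the load, R_bot becomes R_bot‖R_L = 286.4 Ω, so V = 27.2 × 286.4/552.4 = 14.1 V.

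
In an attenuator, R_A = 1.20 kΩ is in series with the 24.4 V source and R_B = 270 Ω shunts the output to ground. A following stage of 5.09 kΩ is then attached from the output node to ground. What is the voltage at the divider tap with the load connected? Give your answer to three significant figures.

V_out ≈ 4.30 V

The load sits in parallel with R_B: R_B‖R_L = (270 × 5090) / (270 + 5090) = 256.4 Ω.
V_out = 24.4 × 256.4 / (1200 + 256.4) = 24.4 × 256.4/1456 = 4.30 V.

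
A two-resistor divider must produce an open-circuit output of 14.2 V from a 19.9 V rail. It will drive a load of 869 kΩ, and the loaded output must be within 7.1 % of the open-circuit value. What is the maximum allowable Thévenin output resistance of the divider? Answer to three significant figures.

Loading drop = R_th/(R_th + R_L) ≤ 0.0710, so R_th ≤ R_L · ε/(1−ε) = 869 kΩ × 0.0710/0.9290 = 66.4 kΩ.
(Any R1, R2 with R2/(R1+R2) = 0.714 and R1‖R2 ≤ 66.4 kΩ will meet the spec.)

R_th ≤ 66.4 kΩ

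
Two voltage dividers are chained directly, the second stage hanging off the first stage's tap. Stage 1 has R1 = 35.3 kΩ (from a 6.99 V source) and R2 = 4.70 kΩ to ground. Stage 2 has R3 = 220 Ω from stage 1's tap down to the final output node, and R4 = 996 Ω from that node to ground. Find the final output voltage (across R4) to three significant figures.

Stage 2 presents R3+R4 = 1216 Ω as a load on stage 1's tap.
Stage 1's lower leg becomes R2‖(R3+R4) = 966.1 Ω, so V_mid = 6.99 × 966.1/36270 = 0.1862 V.
Stage 2 is itself unloaded: V_out = V_mid × R4/(R3+R4) = 0.1862 × 996/1216 = 0.153 V.

V_out ≈ 0.153 V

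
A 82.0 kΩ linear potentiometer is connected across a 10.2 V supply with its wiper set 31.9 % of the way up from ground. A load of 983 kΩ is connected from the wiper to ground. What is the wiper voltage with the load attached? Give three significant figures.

The wiper splits the pot into (1−α)R = 55.84 kΩ above and αR = 26.16 kΩ below.
Lower section ‖ load = 25.48 kΩ.
V_wiper = 10.2 × 25.48/(55.84 + 25.48) = 3.20 V.

V ≈ 3.20 V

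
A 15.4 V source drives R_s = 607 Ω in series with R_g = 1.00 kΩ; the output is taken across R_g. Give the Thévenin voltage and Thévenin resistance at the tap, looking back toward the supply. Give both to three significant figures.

V_th is the open-circuit tap voltage: 15.4 × 1000/(607 + 1000) = 9.58 V.
With the supply zeroed, R_s and R_g appear in parallel from the tap: R_th = R_s‖R_g = (607 × 1000)/1607 = 378 Ω.

V_th = 9.58 V, R_th = 378 Ω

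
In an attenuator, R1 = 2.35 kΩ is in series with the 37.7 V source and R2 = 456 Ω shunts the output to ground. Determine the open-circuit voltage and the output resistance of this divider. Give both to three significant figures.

V_th is the open-circuit tap voltage: 37.7 × 456/(2350 + 456) = 6.13 V.
With the supply zeroed, R1 and R2 appear in parallel from the tap: R_th = R1‖R2 = (2350 × 456)/2806 = 382 Ω.

V_th = 6.13 V, R_th = 382 Ω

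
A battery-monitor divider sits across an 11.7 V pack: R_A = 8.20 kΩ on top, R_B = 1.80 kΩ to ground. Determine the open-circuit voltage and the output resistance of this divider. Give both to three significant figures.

V_th is the open-circuit tap voltage: 11.7 × 1.80/(8.20 + 1.80) = 2.11 V.
With the supply zeroed, R_A and R_B appear in parallel from the tap: R_th = R_A‖R_B = (8.20 × 1.80)/10.00 = 1.48 kΩ.

V_th = 2.11 V, R_th = 1.48 kΩ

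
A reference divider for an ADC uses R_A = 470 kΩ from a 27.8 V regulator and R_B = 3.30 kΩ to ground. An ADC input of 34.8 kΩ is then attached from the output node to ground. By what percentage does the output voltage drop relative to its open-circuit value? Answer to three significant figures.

8.61 %

The divider's output (Thévenin) resistance is R_A‖R_B = 3.277 kΩ.
Fractional drop under load = R_th/(R_th + R_L) = 3.277 / (3.277 + 34.8) = 0.08606.
So the output falls by 8.61 %.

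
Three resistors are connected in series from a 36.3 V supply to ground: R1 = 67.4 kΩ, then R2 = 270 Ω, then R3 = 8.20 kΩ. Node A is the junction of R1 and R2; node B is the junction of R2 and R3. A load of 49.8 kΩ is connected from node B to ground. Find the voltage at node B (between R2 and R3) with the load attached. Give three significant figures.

At node B, R3 is in parallel with the load: R3‖R_L = 7041 Ω.
Below node A the resistance is R2 + (R3‖R_L) = 7311 Ω, so V_A = 36.3 × 7311/74710 = 3.552 V.
Then V_B = V_A × (R3‖R_L)/(R2 + R3‖R_L) = 3.552 × 7041/7311 = 3.42 V.

V ≈ 3.42 V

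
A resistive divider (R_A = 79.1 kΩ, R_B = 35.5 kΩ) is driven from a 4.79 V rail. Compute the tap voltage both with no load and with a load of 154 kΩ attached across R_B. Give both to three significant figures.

Open-circuit: V = 4.79 × 35.5/(79.1 + 35.5) = 1.48 V.
With the load, R_B becomes R_B‖R_L = 28.85 kΩ, so V = 4.79 × 28.85/107.9 = 1.28 V.

Unloaded: 1.48 V; loaded: 1.28 V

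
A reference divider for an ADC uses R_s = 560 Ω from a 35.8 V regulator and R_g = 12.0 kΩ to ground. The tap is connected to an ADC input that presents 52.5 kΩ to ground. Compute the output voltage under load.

The load sits in parallel with R_g: R_g‖R_L = (12000 × 52500) / (12000 + 52500) = 9767 Ω.
V_out = 35.8 × 9767 / (560 + 9767) = 35.8 × 9767/10330 = 33.9 V.
(Unloaded it would have been 34.2 V.)

V_out ≈ 33.9 V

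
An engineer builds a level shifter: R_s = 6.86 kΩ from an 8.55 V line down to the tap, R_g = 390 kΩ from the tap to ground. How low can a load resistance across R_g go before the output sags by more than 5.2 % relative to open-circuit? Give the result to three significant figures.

Output resistance R_th = R_s‖R_g = (6.86 × 390)/396.9 = 6.741 kΩ.
The fractional drop is R_th/(R_th + R_L); requiring this ≤ 0.0520 gives R_L ≥ R_th(1/0.0520 − 1) = 6.741 × 18.23 = 123 kΩ.

R_L(min) ≈ 123 kΩ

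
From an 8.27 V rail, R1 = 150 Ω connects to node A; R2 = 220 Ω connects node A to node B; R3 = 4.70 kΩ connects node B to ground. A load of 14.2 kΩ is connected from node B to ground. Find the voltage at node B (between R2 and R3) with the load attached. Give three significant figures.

V ≈ 7.49 V

At node B, R3 is in parallel with the load: R3‖R_L = 3531 Ω.
Below node A the resistance is R2 + (R3‖R_L) = 3751 Ω, so V_A = 8.27 × 3751/3901 = 7.952 V.
Then V_B = V_A × (R3‖R_L)/(R2 + R3‖R_L) = 7.952 × 3531/3751 = 7.49 V.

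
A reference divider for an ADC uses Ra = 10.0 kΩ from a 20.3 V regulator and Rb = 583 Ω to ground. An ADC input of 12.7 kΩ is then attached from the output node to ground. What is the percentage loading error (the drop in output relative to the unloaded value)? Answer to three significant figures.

The divider's output (Thévenin) resistance is Ra‖Rb = 550.9 Ω.
Fractional drop under load = R_th/(R_th + R_L) = 550.9 / (550.9 + 12700) = 0.04157.
So the output falls by 4.16 %.

4.16 %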